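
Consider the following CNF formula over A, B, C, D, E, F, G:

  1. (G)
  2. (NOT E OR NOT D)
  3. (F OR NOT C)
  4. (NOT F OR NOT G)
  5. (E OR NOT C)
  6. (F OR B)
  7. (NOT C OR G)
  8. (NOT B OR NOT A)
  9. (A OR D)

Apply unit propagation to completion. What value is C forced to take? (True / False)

False

(G) is a unit clause: G = True.
From (NOT F OR NOT G) and G = True: F = False.
(F OR NOT C): since F = False, the clause reduces to (NOT C). C = False.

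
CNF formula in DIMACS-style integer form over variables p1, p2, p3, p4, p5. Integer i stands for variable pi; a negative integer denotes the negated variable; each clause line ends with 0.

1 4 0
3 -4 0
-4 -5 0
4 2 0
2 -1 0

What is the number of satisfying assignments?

7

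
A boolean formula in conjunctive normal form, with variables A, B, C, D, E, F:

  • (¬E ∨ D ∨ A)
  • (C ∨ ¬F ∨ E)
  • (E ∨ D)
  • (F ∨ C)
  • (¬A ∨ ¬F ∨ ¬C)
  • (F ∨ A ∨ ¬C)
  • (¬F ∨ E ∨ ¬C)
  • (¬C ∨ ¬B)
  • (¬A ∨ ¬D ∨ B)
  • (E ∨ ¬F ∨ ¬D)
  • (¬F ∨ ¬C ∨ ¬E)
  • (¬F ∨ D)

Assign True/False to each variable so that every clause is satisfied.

Branch on A: take A = False.
Try B = False.
Set C = False and propagate.
  then F is forced to True.
  then E is forced to True.
  then D is forced to True.
Every clause has at least one true literal under this assignment.

A = F, B = F, C = F, D = T, E = T, F = T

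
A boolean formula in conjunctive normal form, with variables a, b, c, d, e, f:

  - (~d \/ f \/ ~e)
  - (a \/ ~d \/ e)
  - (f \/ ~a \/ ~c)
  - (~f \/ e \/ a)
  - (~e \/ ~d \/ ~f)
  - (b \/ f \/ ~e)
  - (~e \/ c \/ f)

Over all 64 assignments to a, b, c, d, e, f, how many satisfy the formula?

Split on e, then f.
  e=T, f=T: forces d=F; a, b, c free → 2^3 = 8.
  e=T, f=F: remaining (a,b,c,d) ∈ {(F,T,T,F)} — 1.
  e=F, f=T: forces a=T; b, c, d free → 2^3 = 8.
  e=F, f=F: b free; 4 ways for (a,c,d) × 2^1 = 8.
Total: 8 + 1 + 8 + 8 = 25.

25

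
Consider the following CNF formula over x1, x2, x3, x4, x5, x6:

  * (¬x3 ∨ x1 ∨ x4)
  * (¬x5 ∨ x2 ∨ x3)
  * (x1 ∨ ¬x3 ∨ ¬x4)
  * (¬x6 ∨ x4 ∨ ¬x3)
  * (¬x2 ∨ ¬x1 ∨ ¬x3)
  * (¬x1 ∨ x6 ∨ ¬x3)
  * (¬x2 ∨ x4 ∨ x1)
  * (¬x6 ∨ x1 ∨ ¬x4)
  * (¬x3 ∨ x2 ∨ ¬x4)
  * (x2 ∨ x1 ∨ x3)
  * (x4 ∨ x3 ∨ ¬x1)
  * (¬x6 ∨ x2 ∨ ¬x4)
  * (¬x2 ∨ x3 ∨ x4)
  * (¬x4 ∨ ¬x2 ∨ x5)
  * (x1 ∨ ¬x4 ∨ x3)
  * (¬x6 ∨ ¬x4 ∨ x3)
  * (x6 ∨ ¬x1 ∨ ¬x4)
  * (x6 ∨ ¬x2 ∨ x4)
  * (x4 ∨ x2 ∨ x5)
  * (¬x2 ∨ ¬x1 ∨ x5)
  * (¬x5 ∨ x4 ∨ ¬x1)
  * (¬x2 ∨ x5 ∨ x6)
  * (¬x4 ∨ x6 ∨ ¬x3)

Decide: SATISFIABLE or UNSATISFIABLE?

x4 = True:
  x3 = True:
    propagation gives x1=True, x2=False; an empty clause results — contradiction.
  x3 = False:
    propagation gives x1=True, x6=False; an empty clause results — contradiction.
x4 = False:
  x2 = True:
    propagation gives x1=True, x3=False; an empty clause results — contradiction.
  x2 = False:
    propagation gives x5=True, x3=True, x1=True; an empty clause results — contradiction.
Every branch closes, so no satisfying assignment exists.

UNSATISFIABLE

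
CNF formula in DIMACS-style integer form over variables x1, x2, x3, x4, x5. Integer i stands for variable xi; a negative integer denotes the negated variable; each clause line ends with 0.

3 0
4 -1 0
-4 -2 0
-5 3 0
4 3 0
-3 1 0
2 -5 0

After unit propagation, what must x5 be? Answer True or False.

False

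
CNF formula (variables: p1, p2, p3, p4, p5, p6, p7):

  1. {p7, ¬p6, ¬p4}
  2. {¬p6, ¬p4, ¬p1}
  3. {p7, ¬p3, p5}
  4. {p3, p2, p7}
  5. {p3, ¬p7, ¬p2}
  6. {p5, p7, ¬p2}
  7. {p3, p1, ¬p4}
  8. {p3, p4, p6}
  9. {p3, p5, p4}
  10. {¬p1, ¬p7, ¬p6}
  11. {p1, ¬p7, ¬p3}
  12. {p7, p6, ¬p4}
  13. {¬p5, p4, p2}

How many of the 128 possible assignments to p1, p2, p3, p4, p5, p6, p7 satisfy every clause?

Case analysis on p7 and p3:
  p7=1, p3=1: 7 of the 32 assignments to (p1,p2,p4,p5,p6) work.
  p7=1, p3=0: remaining (p1,p2,p4,p5,p6) ∈ {(1,0,1,0,0); (1,0,1,1,0)} — 2.
  p7=0, p3=1: remaining (p1,p2,p4,p5,p6) ∈ {(0,1,0,1,0); (0,1,0,1,1); (1,1,0,1,0); (1,1,0,1,1)} — 4.
  p7=0, p3=0: remaining (p1,p2,p4,p5,p6) ∈ {(0,1,0,1,1); (1,1,0,1,1)} — 2.
Total: 7 + 2 + 4 + 2 = 15.

15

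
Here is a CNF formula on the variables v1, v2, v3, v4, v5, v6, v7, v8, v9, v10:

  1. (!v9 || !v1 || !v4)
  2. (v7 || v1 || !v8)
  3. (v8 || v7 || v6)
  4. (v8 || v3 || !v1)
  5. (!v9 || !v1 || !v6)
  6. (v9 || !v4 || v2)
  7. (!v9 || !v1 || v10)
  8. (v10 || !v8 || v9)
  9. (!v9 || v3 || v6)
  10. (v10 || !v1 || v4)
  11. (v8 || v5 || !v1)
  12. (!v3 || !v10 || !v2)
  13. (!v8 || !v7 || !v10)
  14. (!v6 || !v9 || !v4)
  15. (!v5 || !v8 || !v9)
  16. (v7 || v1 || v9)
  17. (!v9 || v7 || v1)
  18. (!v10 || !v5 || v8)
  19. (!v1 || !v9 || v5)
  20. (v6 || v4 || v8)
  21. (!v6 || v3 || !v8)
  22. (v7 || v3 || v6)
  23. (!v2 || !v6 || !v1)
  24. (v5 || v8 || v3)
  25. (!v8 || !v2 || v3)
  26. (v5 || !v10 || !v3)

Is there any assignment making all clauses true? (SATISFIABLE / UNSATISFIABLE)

SATISFIABLE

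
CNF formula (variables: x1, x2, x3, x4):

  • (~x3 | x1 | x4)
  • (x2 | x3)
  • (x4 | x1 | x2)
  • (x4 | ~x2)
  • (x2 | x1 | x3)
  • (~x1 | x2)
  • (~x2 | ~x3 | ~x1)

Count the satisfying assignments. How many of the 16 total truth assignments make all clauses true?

4

Satisfying assignments:
  x1=0 x2=0 x3=1 x4=1
  x1=0 x2=1 x3=0 x4=1
  x1=0 x2=1 x3=1 x4=1
  x1=1 x2=1 x3=0 x4=1
Count: 4.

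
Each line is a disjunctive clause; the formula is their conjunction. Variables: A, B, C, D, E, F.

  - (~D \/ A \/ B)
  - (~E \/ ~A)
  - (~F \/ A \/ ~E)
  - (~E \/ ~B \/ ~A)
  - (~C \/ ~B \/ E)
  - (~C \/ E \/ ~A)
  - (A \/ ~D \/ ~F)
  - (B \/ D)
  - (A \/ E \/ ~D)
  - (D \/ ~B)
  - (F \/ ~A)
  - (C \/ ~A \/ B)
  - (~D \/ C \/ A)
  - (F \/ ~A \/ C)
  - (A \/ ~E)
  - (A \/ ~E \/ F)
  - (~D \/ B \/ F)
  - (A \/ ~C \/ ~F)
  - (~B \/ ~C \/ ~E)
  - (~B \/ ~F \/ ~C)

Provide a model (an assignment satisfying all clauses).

Branch on A: take A = True.
  then E is forced to False.
  then C is forced to False.
  then F is forced to True.
  then B is forced to True.
  then D is forced to True.
Every clause has at least one true literal under this assignment.

A=True, B=True, C=False, D=True, E=False, F=True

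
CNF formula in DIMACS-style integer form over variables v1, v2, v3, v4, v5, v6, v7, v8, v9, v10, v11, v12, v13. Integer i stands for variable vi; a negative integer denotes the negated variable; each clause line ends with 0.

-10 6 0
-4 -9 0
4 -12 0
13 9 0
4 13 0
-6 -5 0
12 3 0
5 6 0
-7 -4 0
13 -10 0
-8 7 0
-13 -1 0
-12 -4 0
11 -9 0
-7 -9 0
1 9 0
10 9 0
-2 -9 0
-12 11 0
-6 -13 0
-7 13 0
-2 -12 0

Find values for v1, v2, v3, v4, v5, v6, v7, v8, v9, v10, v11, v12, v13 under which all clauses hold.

Pure literal: v2 appears only negated; assign v2 = False.
v3 occurs only positively in the remaining clauses — set v3 = True.
Set v1 = False and propagate.
  then v9 is forced to True.
  then v4 is forced to False.
  then v12 is forced to False.
  then v13 is forced to True.
  then v11 is forced to True.
  then v7 is forced to False.
  then v8 is forced to False.
  then v6 is forced to False.
  then v10 is forced to False.
  then v5 is forced to True.
Every clause has at least one true literal under this assignment.
Check each clause:
  1. (¬v10 ∨ v6) — ¬v10 is true.
  2. (¬v9 ∨ ¬v4) — ¬v4 is true.
  3. (¬v12 ∨ v4) — ¬v12 is true.
  4. (v13 ∨ v9) — v9 is true.
  5. (v13 ∨ v4) — v13 is true.
  6. (¬v5 ∨ ¬v6) — ¬v6 is true.
  7. (v12 ∨ v3) — v3 is true.
  8. (v6 ∨ v5) — v5 is true.
  9. (¬v7 ∨ ¬v4) — ¬v7 is true.
  10. (¬v10 ∨ v13) — v13 is true.
  11. (v7 ∨ ¬v8) — ¬v8 is true.
  12. (¬v1 ∨ ¬v13) — ¬v1 is true.
  13. (¬v4 ∨ ¬v12) — ¬v4 is true.
  14. (¬v9 ∨ v11) — v11 is true.
  15. (¬v9 ∨ ¬v7) — ¬v7 is true.
  16. (v1 ∨ v9) — v9 is true.
  17. (v9 ∨ v10) — v9 is true.
  18. (¬v9 ∨ ¬v2) — ¬v2 is true.
  19. (¬v12 ∨ v11) — v11 is true.
  20. (¬v13 ∨ ¬v6) — ¬v6 is true.
  21. (v13 ∨ ¬v7) — ¬v7 is true.
  22. (¬v2 ∨ ¬v12) — ¬v12 is true.

v1 = F, v2 = F, v3 = T, v4 = F, v5 = T, v6 = F, v7 = F, v8 = F, v9 = T, v10 = F, v11 = T, v12 = F, v13 = T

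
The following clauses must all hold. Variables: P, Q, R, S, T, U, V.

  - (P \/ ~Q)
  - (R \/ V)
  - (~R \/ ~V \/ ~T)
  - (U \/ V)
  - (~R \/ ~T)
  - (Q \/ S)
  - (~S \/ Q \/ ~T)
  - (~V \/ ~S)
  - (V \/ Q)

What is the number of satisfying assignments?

8

Split on V, then Q.
  V=1, Q=1: U free; 3 ways for (P,R,S,T) × 2^1 = 6.
  V=1, Q=0: a clause becomes empty — 0.
  V=0, Q=1: remaining (P,R,S,T,U) ∈ {(1,1,0,0,1); (1,1,1,0,1)} — 2.
  V=0, Q=0: a clause becomes empty — 0.
Total: 6 + 0 + 2 + 0 = 8.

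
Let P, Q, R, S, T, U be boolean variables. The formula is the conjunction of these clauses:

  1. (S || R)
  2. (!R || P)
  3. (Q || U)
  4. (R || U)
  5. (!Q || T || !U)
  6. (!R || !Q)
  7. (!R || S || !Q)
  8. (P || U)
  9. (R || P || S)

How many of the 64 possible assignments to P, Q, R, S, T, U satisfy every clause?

Case analysis on R and Q:
  R=1, Q=1: a clause becomes empty — 0.
  R=1, Q=0: remaining (P,S,T,U) ∈ {(1,0,0,1); (1,0,1,1); (1,1,0,1); (1,1,1,1)} — 4.
  R=0, Q=1: remaining (P,S,T,U) ∈ {(0,1,1,1); (1,1,1,1)} — 2.
  R=0, Q=0: remaining (P,S,T,U) ∈ {(0,1,0,1); (0,1,1,1); (1,1,0,1); (1,1,1,1)} — 4.
Total: 0 + 4 + 2 + 4 = 10.

10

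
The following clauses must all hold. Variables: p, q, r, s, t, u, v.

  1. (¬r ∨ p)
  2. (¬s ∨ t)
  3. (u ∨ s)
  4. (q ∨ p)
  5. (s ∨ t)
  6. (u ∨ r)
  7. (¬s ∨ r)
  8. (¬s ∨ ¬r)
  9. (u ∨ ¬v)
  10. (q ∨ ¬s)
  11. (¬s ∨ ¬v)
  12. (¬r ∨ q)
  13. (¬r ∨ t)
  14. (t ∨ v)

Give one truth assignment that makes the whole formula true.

p=True  q=False  r=False  s=False  t=True  u=True  v=True

Check each clause:
  1. (¬r ∨ p) — p is true.
  2. (¬s ∨ t) — ¬s is true.
  3. (u ∨ s) — u is true.
  4. (q ∨ p) — p is true.
  5. (s ∨ t) — t is true.
  6. (u ∨ r) — u is true.
  7. (¬s ∨ r) — ¬s is true.
  8. (¬r ∨ ¬s) — ¬s is true.
  9. (u ∨ ¬v) — u is true.
  10. (¬s ∨ q) — ¬s is true.
  11. (¬s ∨ ¬v) — ¬s is true.
  12. (q ∨ ¬r) — ¬r is true.
  13. (¬r ∨ t) — t is true.
  14. (v ∨ t) — t is true.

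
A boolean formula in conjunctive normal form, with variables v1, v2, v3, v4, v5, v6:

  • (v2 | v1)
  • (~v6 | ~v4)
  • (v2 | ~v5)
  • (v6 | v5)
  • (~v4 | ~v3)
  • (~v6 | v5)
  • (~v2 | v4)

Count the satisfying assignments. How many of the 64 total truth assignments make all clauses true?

2

Satisfying assignments:
  v1=F v2=T v3=F v4=T v5=T v6=F
  v1=T v2=T v3=F v4=T v5=T v6=F
That's 2 in total.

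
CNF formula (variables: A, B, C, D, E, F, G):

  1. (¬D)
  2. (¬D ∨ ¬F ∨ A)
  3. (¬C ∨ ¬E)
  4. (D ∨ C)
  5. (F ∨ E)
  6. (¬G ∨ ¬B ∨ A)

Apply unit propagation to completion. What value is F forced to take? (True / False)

True

(¬D) is a unit clause: D = False.
From (D ∨ C) and D = False: C = True.
(¬C ∨ ¬E): since C = True, the clause reduces to (¬E). E = False.
(E ∨ F) with E = False leaves only F, so F = True.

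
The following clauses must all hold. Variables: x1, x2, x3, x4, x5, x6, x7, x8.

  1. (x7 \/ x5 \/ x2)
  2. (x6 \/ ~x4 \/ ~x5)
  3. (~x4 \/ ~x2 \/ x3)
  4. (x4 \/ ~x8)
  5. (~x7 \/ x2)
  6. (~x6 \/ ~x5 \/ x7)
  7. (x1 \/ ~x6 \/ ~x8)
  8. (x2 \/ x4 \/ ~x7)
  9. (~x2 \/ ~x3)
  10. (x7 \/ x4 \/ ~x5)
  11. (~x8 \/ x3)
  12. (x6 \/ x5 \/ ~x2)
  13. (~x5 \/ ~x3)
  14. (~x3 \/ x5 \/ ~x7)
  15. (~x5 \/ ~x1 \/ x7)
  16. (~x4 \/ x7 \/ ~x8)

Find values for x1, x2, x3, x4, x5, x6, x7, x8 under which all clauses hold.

x1=0, x2=1, x3=0, x4=0, x5=0, x6=1, x7=1, x8=0

Check each clause:
  1. (x5 \/ x7 \/ x2) — x2 is true.
  2. (~x5 \/ ~x4 \/ x6) — ~x5 is true.
  3. (x3 \/ ~x2 \/ ~x4) — ~x4 is true.
  4. (x4 \/ ~x8) — ~x8 is true.
  5. (~x7 \/ x2) — x2 is true.
  6. (~x6 \/ ~x5 \/ x7) — ~x5 is true.
  7. (~x8 \/ x1 \/ ~x6) — ~x8 is true.
  8. (~x7 \/ x4 \/ x2) — x2 is true.
  9. (~x2 \/ ~x3) — ~x3 is true.
  10. (x7 \/ x4 \/ ~x5) — ~x5 is true.
  11. (x3 \/ ~x8) — ~x8 is true.
  12. (x5 \/ ~x2 \/ x6) — x6 is true.
  13. (~x5 \/ ~x3) — ~x5 is true.
  14. (~x3 \/ x5 \/ ~x7) — ~x3 is true.
  15. (x7 \/ ~x5 \/ ~x1) — ~x5 is true.
  16. (x7 \/ ~x4 \/ ~x8) — ~x8 is true.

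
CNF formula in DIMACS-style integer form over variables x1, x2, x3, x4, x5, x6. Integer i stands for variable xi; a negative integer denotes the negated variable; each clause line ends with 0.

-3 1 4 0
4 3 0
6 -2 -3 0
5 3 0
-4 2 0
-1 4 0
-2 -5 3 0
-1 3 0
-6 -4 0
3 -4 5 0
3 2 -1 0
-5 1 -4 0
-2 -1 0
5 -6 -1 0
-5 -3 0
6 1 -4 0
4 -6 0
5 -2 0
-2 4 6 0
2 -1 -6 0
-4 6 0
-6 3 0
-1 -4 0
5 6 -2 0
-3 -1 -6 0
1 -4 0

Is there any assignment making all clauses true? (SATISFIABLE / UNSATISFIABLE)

UNSATISFIABLE

x4 = True:
  propagation gives x2=True, x6=False; an empty clause results — contradiction.
x4 = False:
  propagation gives x3=True, x1=True; an empty clause results — contradiction.
Every branch closes, so no satisfying assignment exists.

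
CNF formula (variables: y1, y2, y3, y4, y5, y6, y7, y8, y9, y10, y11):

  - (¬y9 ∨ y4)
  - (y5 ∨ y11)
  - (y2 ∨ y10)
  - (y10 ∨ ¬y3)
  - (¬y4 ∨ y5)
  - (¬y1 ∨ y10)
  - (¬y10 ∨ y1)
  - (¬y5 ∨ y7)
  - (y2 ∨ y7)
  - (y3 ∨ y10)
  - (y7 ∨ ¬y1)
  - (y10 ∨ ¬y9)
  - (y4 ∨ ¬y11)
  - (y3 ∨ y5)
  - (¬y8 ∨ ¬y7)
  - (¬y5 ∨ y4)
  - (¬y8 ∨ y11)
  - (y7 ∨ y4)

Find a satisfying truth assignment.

y1=1  y2=1  y3=0  y4=1  y5=1  y6=1  y7=1  y8=0  y9=0  y10=1  y11=0

y2 occurs only positively in the remaining clauses — set y2 = True.
y8 occurs only negated in the remaining clauses — set y8 = False.
Set y1 = True and propagate.
  then y10 is forced to True.
  then y7 is forced to True.
Try y3 = False.
  then y5 is forced to True.
  then y4 is forced to True.
y6, y9, y11 are now unconstrained; take y6 = True, y9 = False, y11 = False.
Check each clause:
  1. (¬y9 ∨ y4) — y4 is true.
  2. (y5 ∨ y11) — y5 is true.
  3. (y2 ∨ y10) — y10 is true.
  4. (y10 ∨ ¬y3) — y10 is true.
  5. (y5 ∨ ¬y4) — y5 is true.
  6. (¬y1 ∨ y10) — y10 is true.
  7. (y1 ∨ ¬y10) — y1 is true.
  8. (¬y5 ∨ y7) — y7 is true.
  9. (y2 ∨ y7) — y2 is true.
  10. (y3 ∨ y10) — y10 is true.
  11. (¬y1 ∨ y7) — y7 is true.
  12. (¬y9 ∨ y10) — y10 is true.
  13. (¬y11 ∨ y4) — y4 is true.
  14. (y5 ∨ y3) — y5 is true.
  15. (¬y7 ∨ ¬y8) — ¬y8 is true.
  16. (y4 ∨ ¬y5) — y4 is true.
  17. (¬y8 ∨ y11) — ¬y8 is true.
  18. (y4 ∨ y7) — y4 is true.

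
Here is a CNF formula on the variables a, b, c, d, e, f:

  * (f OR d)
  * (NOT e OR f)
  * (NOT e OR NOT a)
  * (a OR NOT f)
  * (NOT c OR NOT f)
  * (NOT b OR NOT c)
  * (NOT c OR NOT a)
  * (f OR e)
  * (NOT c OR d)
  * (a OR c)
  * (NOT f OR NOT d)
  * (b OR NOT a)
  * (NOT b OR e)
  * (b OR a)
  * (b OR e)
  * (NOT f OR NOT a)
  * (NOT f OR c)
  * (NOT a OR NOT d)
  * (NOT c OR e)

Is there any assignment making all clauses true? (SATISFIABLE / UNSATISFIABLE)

a = True:
  propagation gives e=False, c=False, f=True; an empty clause results — contradiction.
a = False:
  propagation gives f=False, d=True, e=False; an empty clause results — contradiction.
Every branch closes, so no satisfying assignment exists.

UNSATISFIABLE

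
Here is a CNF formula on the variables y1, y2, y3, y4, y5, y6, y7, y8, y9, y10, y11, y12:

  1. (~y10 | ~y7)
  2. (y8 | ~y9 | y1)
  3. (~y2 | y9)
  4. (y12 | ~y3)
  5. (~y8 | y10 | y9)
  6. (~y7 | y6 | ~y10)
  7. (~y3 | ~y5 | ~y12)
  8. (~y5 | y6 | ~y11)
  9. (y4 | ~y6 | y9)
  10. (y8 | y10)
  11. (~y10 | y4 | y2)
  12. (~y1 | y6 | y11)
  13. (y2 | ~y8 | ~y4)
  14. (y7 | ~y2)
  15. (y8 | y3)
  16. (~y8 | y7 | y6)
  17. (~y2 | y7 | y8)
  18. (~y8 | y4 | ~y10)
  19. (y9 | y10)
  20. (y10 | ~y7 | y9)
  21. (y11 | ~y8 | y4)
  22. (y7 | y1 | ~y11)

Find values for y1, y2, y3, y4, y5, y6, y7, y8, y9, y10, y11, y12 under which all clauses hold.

y1=0, y2=1, y3=0, y4=0, y5=0, y6=1, y7=1, y8=1, y9=1, y10=0, y11=1, y12=0

Pure literal: y5 appears only negated; assign y5 = False.
Branch on y1: take y1 = False.
Set y2 = True and propagate.
  then y9 is forced to True.
  then y8 is forced to True.
  then y7 is forced to True.
  then y10 is forced to False.
Branch on y3: take y3 = False.
For the remaining variables, y4 = False, y6 = True, y11 = True, y12 = False works.
Every clause has at least one true literal under this assignment.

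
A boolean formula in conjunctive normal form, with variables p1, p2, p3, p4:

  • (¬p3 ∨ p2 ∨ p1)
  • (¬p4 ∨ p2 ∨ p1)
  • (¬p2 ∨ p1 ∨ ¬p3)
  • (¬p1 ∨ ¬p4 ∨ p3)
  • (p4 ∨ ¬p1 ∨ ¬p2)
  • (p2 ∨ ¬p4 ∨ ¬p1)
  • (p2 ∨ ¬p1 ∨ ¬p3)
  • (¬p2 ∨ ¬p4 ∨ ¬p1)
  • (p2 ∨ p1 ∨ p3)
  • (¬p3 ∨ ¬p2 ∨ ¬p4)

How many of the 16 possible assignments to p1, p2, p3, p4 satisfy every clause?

The models are:
  p1=F p2=T p3=F p4=F
  p1=F p2=T p3=F p4=T
  p1=T p2=F p3=F p4=F
That's 3 in total.

3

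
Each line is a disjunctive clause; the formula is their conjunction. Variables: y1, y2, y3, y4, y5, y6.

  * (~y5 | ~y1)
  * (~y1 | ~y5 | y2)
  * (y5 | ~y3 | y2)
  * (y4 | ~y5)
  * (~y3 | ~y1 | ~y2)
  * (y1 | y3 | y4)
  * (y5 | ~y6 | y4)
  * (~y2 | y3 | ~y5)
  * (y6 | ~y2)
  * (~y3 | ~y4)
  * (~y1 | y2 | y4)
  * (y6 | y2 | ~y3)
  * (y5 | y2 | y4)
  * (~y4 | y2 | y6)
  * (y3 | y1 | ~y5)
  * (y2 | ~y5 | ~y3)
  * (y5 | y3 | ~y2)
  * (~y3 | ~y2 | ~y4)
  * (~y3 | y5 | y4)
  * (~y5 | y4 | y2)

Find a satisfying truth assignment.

Try y1 = False.
Try y2 = False.
The remaining clauses are satisfied by y3 = False, y4 = True, y5 = False, y6 = True.

y1=F, y2=F, y3=F, y4=T, y5=F, y6=T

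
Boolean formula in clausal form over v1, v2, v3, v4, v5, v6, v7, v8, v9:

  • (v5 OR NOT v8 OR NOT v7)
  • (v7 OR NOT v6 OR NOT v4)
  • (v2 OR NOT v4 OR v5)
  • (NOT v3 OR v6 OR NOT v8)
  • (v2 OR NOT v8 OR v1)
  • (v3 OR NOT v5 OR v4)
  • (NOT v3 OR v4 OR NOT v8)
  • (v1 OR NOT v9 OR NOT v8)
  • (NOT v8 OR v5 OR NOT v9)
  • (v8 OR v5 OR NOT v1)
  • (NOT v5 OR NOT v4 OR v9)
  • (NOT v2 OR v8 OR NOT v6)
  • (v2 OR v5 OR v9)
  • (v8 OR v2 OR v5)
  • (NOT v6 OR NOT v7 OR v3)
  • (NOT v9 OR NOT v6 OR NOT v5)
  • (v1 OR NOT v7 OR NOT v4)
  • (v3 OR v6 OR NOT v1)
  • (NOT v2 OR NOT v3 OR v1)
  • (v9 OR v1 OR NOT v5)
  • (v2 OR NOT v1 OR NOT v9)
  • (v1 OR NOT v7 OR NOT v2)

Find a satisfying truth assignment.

v1=F  v2=T  v3=F  v4=F  v5=F  v6=F  v7=F  v8=F  v9=T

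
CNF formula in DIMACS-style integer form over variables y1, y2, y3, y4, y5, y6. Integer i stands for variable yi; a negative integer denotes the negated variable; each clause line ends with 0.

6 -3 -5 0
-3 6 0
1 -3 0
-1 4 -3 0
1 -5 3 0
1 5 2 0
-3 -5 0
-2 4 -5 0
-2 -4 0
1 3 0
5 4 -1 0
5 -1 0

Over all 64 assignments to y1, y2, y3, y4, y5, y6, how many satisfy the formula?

Satisfying assignments:
  y1=T y2=F y3=F y4=F y5=T y6=F
  y1=T y2=F y3=F y4=F y5=T y6=T
  y1=T y2=F y3=F y4=T y5=T y6=F
  y1=T y2=F y3=F y4=T y5=T y6=T
That's 4 in total.

4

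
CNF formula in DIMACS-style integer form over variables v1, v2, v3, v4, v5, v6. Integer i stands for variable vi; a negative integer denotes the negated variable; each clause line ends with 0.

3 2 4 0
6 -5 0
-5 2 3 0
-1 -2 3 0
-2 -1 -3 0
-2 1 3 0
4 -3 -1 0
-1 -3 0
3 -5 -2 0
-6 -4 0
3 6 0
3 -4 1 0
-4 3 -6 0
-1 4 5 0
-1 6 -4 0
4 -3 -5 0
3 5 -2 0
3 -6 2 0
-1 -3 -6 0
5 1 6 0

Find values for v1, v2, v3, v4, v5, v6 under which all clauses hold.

v1=F, v2=F, v3=T, v4=F, v5=F, v6=T

Branch on v1: take v1 = False.
Branch on v2: take v2 = False.
Branch on v3: take v3 = True.
The remaining clauses are satisfied by v4 = False, v5 = False, v6 = True.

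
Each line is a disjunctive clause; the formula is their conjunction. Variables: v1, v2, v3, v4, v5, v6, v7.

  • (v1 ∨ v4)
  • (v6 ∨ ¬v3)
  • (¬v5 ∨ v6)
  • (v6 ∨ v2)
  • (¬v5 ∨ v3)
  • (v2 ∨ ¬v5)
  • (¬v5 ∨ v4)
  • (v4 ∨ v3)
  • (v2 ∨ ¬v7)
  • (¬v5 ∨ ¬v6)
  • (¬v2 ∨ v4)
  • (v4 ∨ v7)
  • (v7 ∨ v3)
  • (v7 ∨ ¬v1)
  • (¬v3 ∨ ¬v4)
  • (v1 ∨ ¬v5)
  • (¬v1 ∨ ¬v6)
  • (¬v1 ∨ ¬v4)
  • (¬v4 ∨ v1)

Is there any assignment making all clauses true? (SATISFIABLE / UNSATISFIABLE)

UNSATISFIABLE

v4 = True:
  propagation gives v3=False, v5=False, v7=True, v2=True; an empty clause results — contradiction.
v4 = False:
  propagation gives v1=True, v5=False, v3=True, v6=True; an empty clause results — contradiction.
Every branch closes, so no satisfying assignment exists.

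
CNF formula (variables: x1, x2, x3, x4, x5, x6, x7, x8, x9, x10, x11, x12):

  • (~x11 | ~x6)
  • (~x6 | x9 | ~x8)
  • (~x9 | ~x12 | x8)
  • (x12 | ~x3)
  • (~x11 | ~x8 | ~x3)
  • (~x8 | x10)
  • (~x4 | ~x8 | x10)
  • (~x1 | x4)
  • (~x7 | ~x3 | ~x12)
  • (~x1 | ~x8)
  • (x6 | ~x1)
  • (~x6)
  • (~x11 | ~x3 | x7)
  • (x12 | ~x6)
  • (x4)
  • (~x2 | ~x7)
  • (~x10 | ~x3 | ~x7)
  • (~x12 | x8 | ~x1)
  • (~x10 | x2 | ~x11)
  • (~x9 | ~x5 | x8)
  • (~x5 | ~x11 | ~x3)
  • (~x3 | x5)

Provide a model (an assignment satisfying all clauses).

x1=F, x2=F, x3=F, x4=T, x5=F, x6=F, x7=T, x8=F, x9=F, x10=T, x11=F, x12=F

The clause (~x6) is unit: x6 must be False.
Unit propagation: (~x1) forces x1 = False.
(x4) is a unit clause, so x4 = True.
Pure literal: x3 appears only negated; assign x3 = False.
Pure literal: x9 appears only negated; assign x9 = False.
Set x2 = False and propagate.
Set x8 = False and propagate.
Set x10 = True and propagate.
  then x11 is forced to False.
x5, x7, x12 are now unconstrained; take x5 = False, x7 = True, x12 = False.
Check each clause:
  1. (~x6 | ~x11) — ~x6 is true.
  2. (~x6 | ~x8 | x9) — ~x8 is true.
  3. (~x12 | x8 | ~x9) — ~x12 is true.
  4. (x12 | ~x3) — ~x3 is true.
  5. (~x11 | ~x8 | ~x3) — ~x8 is true.
  6. (~x8 | x10) — ~x8 is true.
  7. (x10 | ~x8 | ~x4) — ~x8 is true.
  8. (~x1 | x4) — x4 is true.
  9. (~x3 | ~x7 | ~x12) — ~x12 is true.
  10. (~x1 | ~x8) — ~x8 is true.
  11. (~x1 | x6) — ~x1 is true.
  12. (~x6) — ~x6 is true.
  13. (x7 | ~x11 | ~x3) — ~x3 is true.
  14. (~x6 | x12) — ~x6 is true.
  15. (x4) — x4 is true.
  16. (~x7 | ~x2) — ~x2 is true.
  17. (~x10 | ~x3 | ~x7) — ~x3 is true.
  18. (~x1 | ~x12 | x8) — ~x12 is true.
  19. (~x10 | ~x11 | x2) — ~x11 is true.
  20. (x8 | ~x9 | ~x5) — ~x5 is true.
  21. (~x3 | ~x11 | ~x5) — ~x11 is true.
  22. (~x3 | x5) — ~x3 is true.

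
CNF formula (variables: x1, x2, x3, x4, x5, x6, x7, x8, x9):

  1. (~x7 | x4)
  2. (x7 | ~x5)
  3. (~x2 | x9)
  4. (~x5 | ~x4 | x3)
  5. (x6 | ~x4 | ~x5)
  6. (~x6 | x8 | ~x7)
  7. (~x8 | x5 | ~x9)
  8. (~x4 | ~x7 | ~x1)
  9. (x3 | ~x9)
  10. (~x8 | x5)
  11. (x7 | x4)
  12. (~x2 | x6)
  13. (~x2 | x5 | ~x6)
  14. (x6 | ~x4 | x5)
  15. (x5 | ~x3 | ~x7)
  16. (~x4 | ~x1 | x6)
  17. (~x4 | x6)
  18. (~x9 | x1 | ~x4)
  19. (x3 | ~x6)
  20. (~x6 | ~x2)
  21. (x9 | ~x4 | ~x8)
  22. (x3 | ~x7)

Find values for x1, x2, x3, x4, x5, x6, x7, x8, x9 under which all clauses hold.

x1=T  x2=F  x3=T  x4=T  x5=F  x6=T  x7=F  x8=F  x9=F

x2 occurs only negated in the remaining clauses — set x2 = False.
Branch on x1: take x1 = True.
Set x3 = True and propagate.
The remaining clauses are satisfied by x4 = True, x5 = False, x6 = True, x7 = False, x8 = False, x9 = False.
Check each clause:
  1. (x4 | ~x7) — ~x7 is true.
  2. (x7 | ~x5) — ~x5 is true.
  3. (~x2 | x9) — ~x2 is true.
  4. (x3 | ~x4 | ~x5) — x3 is true.
  5. (~x4 | x6 | ~x5) — ~x5 is true.
  6. (x8 | ~x7 | ~x6) — ~x7 is true.
  7. (x5 | ~x9 | ~x8) — ~x8 is true.
  8. (~x4 | ~x7 | ~x1) — ~x7 is true.
  9. (~x9 | x3) — x3 is true.
  10. (x5 | ~x8) — ~x8 is true.
  11. (x7 | x4) — x4 is true.
  12. (x6 | ~x2) — x6 is true.
  13. (~x2 | x5 | ~x6) — ~x2 is true.
  14. (~x4 | x6 | x5) — x6 is true.
  15. (~x3 | ~x7 | x5) — ~x7 is true.
  16. (~x1 | x6 | ~x4) — x6 is true.
  17. (~x4 | x6) — x6 is true.
  18. (~x9 | x1 | ~x4) — x1 is true.
  19. (~x6 | x3) — x3 is true.
  20. (~x2 | ~x6) — ~x2 is true.
  21. (~x4 | x9 | ~x8) — ~x8 is true.
  22. (~x7 | x3) — ~x7 is true.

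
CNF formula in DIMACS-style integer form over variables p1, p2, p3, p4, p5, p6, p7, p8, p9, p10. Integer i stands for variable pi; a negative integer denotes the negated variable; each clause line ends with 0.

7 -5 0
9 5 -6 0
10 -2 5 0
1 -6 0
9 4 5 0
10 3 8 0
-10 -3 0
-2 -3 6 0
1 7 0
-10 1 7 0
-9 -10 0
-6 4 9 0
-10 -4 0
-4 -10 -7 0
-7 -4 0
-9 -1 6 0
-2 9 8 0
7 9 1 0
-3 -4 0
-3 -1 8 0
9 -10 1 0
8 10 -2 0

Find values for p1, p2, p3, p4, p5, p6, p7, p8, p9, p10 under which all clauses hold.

p1 = F, p2 = F, p3 = F, p4 = F, p5 = T, p6 = F, p7 = T, p8 = T, p9 = T, p10 = F

Pure literal: p2 appears only negated; assign p2 = False.
p8 occurs only positively in the remaining clauses — set p8 = True.
Branch on p1: take p1 = False.
  then p6 is forced to False.
  then p7 is forced to True.
  then p4 is forced to False.
The remaining clauses are satisfied by p3 = False, p5 = True, p9 = True, p10 = False.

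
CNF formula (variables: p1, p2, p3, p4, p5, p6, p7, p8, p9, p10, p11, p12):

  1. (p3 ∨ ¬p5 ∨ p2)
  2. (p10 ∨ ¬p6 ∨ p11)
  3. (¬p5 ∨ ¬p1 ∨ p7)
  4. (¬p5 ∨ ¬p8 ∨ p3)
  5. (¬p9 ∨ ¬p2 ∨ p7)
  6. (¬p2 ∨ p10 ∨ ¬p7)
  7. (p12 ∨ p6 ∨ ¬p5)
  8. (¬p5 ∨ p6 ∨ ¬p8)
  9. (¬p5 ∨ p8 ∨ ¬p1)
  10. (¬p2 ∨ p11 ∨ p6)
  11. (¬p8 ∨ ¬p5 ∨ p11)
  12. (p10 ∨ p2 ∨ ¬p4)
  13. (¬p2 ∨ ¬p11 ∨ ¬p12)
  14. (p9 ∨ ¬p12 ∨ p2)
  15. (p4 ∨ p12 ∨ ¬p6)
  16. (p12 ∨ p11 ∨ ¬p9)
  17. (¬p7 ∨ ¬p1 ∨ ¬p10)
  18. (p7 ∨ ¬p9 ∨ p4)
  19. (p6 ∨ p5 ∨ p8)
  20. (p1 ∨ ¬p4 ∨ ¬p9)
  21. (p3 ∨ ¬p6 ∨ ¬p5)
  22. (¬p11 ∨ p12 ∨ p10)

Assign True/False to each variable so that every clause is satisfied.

p1 = F, p2 = T, p3 = F, p4 = T, p5 = F, p6 = T, p7 = T, p8 = T, p9 = F, p10 = T, p11 = T, p12 = F

Check each clause:
  1. (p3 ∨ ¬p5 ∨ p2) — p2 is true.
  2. (p11 ∨ ¬p6 ∨ p10) — p10 is true.
  3. (¬p1 ∨ ¬p5 ∨ p7) — ¬p5 is true.
  4. (¬p5 ∨ p3 ∨ ¬p8) — ¬p5 is true.
  5. (¬p2 ∨ p7 ∨ ¬p9) — ¬p9 is true.
  6. (¬p2 ∨ ¬p7 ∨ p10) — p10 is true.
  7. (¬p5 ∨ p6 ∨ p12) — ¬p5 is true.
  8. (¬p8 ∨ p6 ∨ ¬p5) — ¬p5 is true.
  9. (p8 ∨ ¬p1 ∨ ¬p5) — p8 is true.
  10. (¬p2 ∨ p11 ∨ p6) — p11 is true.
  11. (p11 ∨ ¬p8 ∨ ¬p5) — p11 is true.
  12. (p10 ∨ p2 ∨ ¬p4) — p2 is true.
  13. (¬p12 ∨ ¬p2 ∨ ¬p11) — ¬p12 is true.
  14. (p2 ∨ p9 ∨ ¬p12) — p2 is true.
  15. (p4 ∨ p12 ∨ ¬p6) — p4 is true.
  16. (p11 ∨ p12 ∨ ¬p9) — p11 is true.
  17. (¬p7 ∨ ¬p1 ∨ ¬p10) — ¬p1 is true.
  18. (¬p9 ∨ p4 ∨ p7) — ¬p9 is true.
  19. (p8 ∨ p5 ∨ p6) — p8 is true.
  20. (¬p4 ∨ p1 ∨ ¬p9) — ¬p9 is true.
  21. (¬p5 ∨ p3 ∨ ¬p6) — ¬p5 is true.
  22. (p12 ∨ p10 ∨ ¬p11) — p10 is true.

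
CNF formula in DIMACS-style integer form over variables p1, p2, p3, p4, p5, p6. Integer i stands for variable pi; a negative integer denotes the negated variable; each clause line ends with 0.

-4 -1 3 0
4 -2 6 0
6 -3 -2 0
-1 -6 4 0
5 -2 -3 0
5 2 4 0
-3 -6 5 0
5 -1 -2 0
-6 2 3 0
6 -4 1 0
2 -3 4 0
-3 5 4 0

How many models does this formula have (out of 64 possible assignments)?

13

Split on p2, then p3.
  p2=T, p3=T: remaining (p1,p4,p5,p6) ∈ {(F,F,T,T); (F,T,T,T); (T,T,T,T)} — 3.
  p2=T, p3=F: remaining (p1,p4,p5,p6) ∈ {(F,F,F,T); (F,F,T,T); (F,T,F,T); (F,T,T,T)} — 4.
  p2=F, p3=T: remaining (p1,p4,p5,p6) ∈ {(F,T,T,T); (T,T,F,F); (T,T,T,F); (T,T,T,T)} — 4.
  p2=F, p3=F: remaining (p1,p4,p5,p6) ∈ {(F,F,T,F); (T,F,T,F)} — 2.
Total: 3 + 4 + 4 + 2 = 13.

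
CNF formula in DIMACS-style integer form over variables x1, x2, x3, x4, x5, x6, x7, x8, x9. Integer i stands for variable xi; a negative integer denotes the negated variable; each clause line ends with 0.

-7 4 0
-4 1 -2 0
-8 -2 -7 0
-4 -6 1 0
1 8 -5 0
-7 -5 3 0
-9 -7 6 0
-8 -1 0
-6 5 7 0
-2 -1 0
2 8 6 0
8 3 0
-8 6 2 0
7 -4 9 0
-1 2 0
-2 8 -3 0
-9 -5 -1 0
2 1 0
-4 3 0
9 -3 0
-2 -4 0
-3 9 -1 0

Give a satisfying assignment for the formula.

x1 = F  x2 = T  x3 = F  x4 = F  x5 = T  x6 = T  x7 = F  x8 = T  x9 = F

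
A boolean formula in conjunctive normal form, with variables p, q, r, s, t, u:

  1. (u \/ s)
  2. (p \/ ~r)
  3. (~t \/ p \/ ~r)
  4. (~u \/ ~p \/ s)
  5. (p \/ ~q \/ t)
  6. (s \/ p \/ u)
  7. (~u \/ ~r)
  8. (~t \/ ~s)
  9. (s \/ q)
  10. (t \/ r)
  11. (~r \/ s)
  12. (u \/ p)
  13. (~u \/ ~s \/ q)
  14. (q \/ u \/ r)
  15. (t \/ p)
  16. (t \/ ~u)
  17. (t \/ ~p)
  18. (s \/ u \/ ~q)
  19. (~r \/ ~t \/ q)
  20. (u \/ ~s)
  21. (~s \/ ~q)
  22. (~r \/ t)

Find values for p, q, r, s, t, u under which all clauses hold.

p=F, q=T, r=F, s=F, t=T, u=T

Try p = False.
  then r is forced to False.
  then t is forced to True.
  then s is forced to False.
  then u is forced to True.
  then q is forced to True.
Check each clause:
  1. (u \/ s) — u is true.
  2. (~r \/ p) — ~r is true.
  3. (p \/ ~t \/ ~r) — ~r is true.
  4. (~u \/ ~p \/ s) — ~p is true.
  5. (~q \/ p \/ t) — t is true.
  6. (s \/ u \/ p) — u is true.
  7. (~u \/ ~r) — ~r is true.
  8. (~t \/ ~s) — ~s is true.
  9. (s \/ q) — q is true.
  10. (t \/ r) — t is true.
  11. (~r \/ s) — ~r is true.
  12. (p \/ u) — u is true.
  13. (~s \/ ~u \/ q) — q is true.
  14. (r \/ u \/ q) — q is true.
  15. (t \/ p) — t is true.
  16. (t \/ ~u) — t is true.
  17. (t \/ ~p) — t is true.
  18. (u \/ ~q \/ s) — u is true.
  19. (~t \/ ~r \/ q) — q is true.
  20. (~s \/ u) — ~s is true.
  21. (~s \/ ~q) — ~s is true.
  22. (t \/ ~r) — t is true.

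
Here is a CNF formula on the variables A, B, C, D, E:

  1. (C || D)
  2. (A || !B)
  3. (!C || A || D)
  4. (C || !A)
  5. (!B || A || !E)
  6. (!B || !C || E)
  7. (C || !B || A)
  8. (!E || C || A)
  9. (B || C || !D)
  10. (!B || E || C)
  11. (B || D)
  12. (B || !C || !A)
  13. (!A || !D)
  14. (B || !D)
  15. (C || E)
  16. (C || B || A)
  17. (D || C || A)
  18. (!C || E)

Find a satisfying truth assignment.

A = 1, B = 1, C = 1, D = 0, E = 1

Set A = True and propagate.
  then C is forced to True.
  then B is forced to True.
  then E is forced to True.
  then D is forced to False.
Every clause has at least one true literal under this assignment.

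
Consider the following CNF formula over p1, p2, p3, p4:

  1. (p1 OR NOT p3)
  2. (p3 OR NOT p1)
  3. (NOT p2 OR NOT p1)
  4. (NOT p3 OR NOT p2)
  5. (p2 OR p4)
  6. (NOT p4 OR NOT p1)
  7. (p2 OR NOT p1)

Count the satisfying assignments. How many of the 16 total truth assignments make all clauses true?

3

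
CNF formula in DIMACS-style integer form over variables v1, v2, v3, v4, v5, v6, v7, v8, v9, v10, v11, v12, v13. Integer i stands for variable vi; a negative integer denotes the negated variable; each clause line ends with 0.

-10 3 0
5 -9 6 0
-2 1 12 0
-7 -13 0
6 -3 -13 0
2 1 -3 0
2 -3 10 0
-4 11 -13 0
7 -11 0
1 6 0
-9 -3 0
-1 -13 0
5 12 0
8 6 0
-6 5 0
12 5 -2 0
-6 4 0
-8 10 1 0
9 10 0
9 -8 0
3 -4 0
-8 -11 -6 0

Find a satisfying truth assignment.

v1=True, v2=True, v3=False, v4=False, v5=True, v6=False, v7=True, v8=True, v9=True, v10=False, v11=False, v12=True, v13=False

v5 occurs only positively in the remaining clauses — set v5 = True.
v12 occurs only positively in the remaining clauses — set v12 = True.
Set v1 = True and propagate.
  then v13 is forced to False.
Branch on v2: take v2 = True.
Set v3 = False and propagate.
  then v10 is forced to False.
  then v9 is forced to True.
  then v4 is forced to False.
  then v6 is forced to False.
  then v8 is forced to True.
The remaining clauses are satisfied by v7 = True, v11 = False.
Every clause has at least one true literal under this assignment.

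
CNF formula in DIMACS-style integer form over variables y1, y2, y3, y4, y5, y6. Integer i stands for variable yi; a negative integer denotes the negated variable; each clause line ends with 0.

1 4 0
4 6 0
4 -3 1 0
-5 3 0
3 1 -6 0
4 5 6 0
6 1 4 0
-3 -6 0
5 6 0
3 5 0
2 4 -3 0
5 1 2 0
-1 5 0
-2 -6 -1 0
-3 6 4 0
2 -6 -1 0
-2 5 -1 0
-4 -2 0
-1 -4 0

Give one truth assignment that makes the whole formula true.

y1 = F, y2 = F, y3 = T, y4 = T, y5 = T, y6 = F

Branch on y1: take y1 = False.
  then y4 is forced to True.
  then y2 is forced to False.
  then y5 is forced to True.
  then y3 is forced to True.
  then y6 is forced to False.
Every clause has at least one true literal under this assignment.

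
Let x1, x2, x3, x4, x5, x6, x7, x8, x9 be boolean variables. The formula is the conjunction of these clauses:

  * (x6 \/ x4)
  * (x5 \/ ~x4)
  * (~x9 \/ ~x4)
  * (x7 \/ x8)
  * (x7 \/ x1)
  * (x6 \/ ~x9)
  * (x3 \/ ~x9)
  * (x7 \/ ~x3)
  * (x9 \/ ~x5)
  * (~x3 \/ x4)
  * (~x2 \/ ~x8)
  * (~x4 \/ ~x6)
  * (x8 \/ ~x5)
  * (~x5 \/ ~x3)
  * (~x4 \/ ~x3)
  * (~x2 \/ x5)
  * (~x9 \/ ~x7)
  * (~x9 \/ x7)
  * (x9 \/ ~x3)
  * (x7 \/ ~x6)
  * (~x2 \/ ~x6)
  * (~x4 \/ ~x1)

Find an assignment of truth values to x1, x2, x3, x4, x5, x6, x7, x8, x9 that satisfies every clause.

x2 occurs only negated in the remaining clauses — set x2 = False.
Set x1 = False and propagate.
  then x7 is forced to True.
  then x9 is forced to False.
  then x5 is forced to False.
  then x4 is forced to False.
  then x6 is forced to True.
  then x3 is forced to False.
x8 is now unconstrained; take x8 = True.
Every clause has at least one true literal under this assignment.

x1=0, x2=0, x3=0, x4=0, x5=0, x6=1, x7=1, x8=1, x9=0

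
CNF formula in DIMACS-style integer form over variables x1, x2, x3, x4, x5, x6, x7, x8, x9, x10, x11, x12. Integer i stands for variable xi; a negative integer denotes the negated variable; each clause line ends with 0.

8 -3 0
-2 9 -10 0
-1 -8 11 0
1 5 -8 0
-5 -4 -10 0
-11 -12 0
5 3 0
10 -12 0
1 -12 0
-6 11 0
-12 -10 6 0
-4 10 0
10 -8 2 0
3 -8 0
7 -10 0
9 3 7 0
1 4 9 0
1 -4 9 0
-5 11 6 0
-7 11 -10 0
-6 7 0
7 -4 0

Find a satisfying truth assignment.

x12 occurs only negated in the remaining clauses — set x12 = False.
Branch on x1: take x1 = True.
For the remaining variables, x2 = False, x3 = True, x4 = True, x5 = False, x6 = True, x7 = True, x8 = True, x9 = False, x10 = True, x11 = True works.
Every clause has at least one true literal under this assignment.

x1=T, x2=F, x3=T, x4=T, x5=F, x6=T, x7=T, x8=T, x9=F, x10=T, x11=T, x12=F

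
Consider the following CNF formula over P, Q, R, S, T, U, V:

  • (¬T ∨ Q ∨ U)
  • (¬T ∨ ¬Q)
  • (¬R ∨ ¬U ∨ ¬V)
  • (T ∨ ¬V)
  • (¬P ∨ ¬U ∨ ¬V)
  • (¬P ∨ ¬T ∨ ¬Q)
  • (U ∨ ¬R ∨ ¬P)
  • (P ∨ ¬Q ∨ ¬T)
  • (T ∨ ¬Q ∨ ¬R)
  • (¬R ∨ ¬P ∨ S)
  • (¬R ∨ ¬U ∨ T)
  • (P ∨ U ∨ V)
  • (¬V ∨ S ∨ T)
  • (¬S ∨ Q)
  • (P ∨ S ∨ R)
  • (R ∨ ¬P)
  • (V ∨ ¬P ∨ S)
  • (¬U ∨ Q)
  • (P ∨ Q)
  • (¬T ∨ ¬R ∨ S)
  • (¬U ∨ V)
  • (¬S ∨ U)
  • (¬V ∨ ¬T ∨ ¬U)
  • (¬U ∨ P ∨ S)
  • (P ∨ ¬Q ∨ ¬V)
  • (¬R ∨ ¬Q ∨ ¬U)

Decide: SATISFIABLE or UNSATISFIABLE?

P = True:
  propagation gives R=True, U=True, V=False; an empty clause results — contradiction.
P = False:
  propagation gives Q=True, T=False, V=False, R=False; an empty clause results — contradiction.
Every branch closes, so no satisfying assignment exists.

UNSATISFIABLE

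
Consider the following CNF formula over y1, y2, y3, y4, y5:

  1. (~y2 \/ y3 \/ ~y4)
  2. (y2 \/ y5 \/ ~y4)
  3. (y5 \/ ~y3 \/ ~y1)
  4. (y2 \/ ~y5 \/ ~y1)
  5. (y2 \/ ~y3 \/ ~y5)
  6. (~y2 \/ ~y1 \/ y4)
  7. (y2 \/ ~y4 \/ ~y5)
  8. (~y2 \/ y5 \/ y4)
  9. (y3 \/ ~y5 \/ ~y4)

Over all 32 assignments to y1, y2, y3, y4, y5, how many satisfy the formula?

9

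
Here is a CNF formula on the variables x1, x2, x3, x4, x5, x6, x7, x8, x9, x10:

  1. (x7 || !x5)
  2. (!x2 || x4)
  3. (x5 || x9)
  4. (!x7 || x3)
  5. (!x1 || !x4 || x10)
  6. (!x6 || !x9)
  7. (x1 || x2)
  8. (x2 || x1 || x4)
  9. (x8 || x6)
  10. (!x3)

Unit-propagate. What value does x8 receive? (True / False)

(!x3) stands alone — x3 = False.
(x3 || !x7): since x3 = False, the clause reduces to (!x7). x7 = False.
(x7 || !x5) with x7 = False leaves only !x5, so x5 = False.
(x5 || x9) with x5 = False leaves only x9, so x9 = True.
In (!x6 || !x9), !x9 is now false; !x6 must hold, so x6 = False.
From (x6 || x8) and x6 = False: x8 = True.

True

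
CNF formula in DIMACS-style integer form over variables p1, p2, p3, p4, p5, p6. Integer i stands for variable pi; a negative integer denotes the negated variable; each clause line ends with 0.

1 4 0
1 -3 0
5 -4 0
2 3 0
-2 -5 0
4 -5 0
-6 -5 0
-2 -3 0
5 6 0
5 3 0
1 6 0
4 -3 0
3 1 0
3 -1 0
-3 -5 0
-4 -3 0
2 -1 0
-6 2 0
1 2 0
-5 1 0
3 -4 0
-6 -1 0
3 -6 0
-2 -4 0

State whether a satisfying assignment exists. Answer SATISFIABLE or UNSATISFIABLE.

p3 = True:
  propagation gives p1=True, p2=False; an empty clause results — contradiction.
p3 = False:
  propagation gives p2=True, p5=False; an empty clause results — contradiction.
Every branch closes, so no satisfying assignment exists.

UNSATISFIABLE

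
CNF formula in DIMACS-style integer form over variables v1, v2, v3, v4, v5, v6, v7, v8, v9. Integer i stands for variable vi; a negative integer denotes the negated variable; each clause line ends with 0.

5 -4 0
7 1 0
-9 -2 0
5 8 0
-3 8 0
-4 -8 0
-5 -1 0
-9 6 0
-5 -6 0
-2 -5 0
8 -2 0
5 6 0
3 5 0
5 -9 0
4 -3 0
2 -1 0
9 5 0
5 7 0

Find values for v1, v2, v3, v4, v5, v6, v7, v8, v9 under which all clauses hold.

v1=False, v2=False, v3=False, v4=False, v5=True, v6=False, v7=True, v8=True, v9=False

Pure literal: v7 appears only positively; assign v7 = True.
Branch on v1: take v1 = False.
Branch on v2: take v2 = False.
Try v3 = False.
  then v5 is forced to True.
  then v6 is forced to False.
  then v9 is forced to False.
For the remaining variables, v4 = False, v8 = True works.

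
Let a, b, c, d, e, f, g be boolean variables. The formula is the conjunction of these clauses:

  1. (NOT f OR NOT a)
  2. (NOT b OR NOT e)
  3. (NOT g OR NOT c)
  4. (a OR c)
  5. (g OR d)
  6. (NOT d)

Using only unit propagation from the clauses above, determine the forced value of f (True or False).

False

(NOT d) stands alone — d = False.
From (d OR g) and d = False: g = True.
(NOT g OR NOT c) with g = True leaves only NOT c, so c = False.
(c OR a) with c = False leaves only a, so a = True.
(NOT f OR NOT a) with a = True leaves only NOT f, so f = False.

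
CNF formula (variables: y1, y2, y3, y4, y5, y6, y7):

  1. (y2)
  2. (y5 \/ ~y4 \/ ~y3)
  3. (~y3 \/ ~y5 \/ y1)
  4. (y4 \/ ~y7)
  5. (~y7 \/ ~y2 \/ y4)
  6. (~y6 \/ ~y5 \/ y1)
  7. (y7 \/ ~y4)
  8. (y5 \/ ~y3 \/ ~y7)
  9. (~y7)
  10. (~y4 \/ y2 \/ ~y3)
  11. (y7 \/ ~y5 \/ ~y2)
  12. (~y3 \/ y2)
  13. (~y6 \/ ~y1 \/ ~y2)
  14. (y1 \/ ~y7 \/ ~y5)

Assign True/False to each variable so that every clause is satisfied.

y1=False, y2=True, y3=True, y4=False, y5=False, y6=False, y7=False

(y2) is a unit clause, so y2 = True.
The clause (~y7) is unit: y7 must be False.
(~y4) is a unit clause, so y4 = False.
(~y5) is a unit clause, so y5 = False.
Pure literal: y1 appears only negated; assign y1 = False.
y6 occurs only negated in the remaining clauses — set y6 = False.
y3 is now unconstrained; take y3 = True.
Every clause has at least one true literal under this assignment.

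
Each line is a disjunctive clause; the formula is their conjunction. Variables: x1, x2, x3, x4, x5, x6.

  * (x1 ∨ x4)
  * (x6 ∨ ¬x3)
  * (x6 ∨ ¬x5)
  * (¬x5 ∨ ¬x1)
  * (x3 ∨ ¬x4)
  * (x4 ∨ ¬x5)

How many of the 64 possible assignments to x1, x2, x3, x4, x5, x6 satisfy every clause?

Split on x4, then x5.
  x4=1, x5=1: remaining (x1,x2,x3,x6) ∈ {(0,0,1,1); (0,1,1,1)} — 2.
  x4=1, x5=0: remaining (x1,x2,x3,x6) ∈ {(0,0,1,1); (0,1,1,1); (1,0,1,1); (1,1,1,1)} — 4.
  x4=0, x5=1: a clause becomes empty — 0.
  x4=0, x5=0: x2 free; 3 ways for (x1,x3,x6) × 2^1 = 6.
Total: 2 + 4 + 0 + 6 = 12.

12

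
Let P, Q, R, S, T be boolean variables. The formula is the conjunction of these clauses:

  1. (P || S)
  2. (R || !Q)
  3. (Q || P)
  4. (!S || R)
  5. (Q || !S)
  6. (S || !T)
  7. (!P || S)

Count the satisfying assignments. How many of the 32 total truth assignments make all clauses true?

The models are:
  P=F Q=T R=T S=T T=F
  P=F Q=T R=T S=T T=T
  P=T Q=T R=T S=T T=F
  P=T Q=T R=T S=T T=T
That's 4 in total.

4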